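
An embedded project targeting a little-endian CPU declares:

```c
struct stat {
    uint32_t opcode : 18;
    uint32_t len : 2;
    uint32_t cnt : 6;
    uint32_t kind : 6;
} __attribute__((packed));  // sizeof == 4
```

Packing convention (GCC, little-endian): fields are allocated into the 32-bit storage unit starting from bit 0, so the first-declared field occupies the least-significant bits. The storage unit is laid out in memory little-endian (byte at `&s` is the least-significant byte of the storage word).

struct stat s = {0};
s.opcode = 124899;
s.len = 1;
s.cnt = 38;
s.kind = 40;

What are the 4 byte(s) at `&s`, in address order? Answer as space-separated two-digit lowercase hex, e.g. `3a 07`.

e3 e7 65 a2

[0+:18] opcode=124899 & 0x3ffff = 0x1e7e3; word=0x0001e7e3
[18+:2] len=1 & 0x3 = 0x1; word=0x0005e7e3
[20+:6] cnt=38 & 0x3f = 0x26; word=0x0265e7e3
[26+:6] kind=40 & 0x3f = 0x28; word=0xa265e7e3
word = 0xa265e7e3 → little-endian bytes:
  [0]=0xe3  [1]=0xe7  [2]=0x65  [3]=0xa2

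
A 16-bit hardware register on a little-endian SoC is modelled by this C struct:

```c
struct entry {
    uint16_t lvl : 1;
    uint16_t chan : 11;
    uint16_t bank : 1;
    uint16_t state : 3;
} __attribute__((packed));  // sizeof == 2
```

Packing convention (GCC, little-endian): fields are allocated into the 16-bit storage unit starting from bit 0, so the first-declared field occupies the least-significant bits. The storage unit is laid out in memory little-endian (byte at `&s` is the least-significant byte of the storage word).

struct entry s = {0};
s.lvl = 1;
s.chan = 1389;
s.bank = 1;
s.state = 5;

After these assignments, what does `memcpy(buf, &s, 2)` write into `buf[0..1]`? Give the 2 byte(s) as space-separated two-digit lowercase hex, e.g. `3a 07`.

[0+:1] lvl=1 & 0x1 = 0x1; word=0x0001
[1+:11] chan=1389 & 0x7ff = 0x56d; word=0x0adb
[12+:1] bank=1 & 0x1 = 0x1; word=0x1adb
[13+:3] state=5 & 0x7 = 0x5; word=0xbadb
word = 0xbadb → little-endian bytes:
  [0]=0xdb  [1]=0xba

db ba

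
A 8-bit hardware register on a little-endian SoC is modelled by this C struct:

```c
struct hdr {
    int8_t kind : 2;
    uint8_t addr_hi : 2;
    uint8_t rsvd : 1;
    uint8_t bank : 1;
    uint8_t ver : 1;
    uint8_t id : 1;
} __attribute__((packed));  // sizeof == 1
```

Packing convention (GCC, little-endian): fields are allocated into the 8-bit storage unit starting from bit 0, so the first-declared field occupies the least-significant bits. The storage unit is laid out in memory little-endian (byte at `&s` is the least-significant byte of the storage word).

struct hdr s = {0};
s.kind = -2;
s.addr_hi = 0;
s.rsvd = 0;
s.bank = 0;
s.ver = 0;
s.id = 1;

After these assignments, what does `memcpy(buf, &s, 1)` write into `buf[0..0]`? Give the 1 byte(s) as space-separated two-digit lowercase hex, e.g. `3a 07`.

kind (2b) val=-2 bits=0x2 at bit 0: 0x02
addr_hi (2b) val=0 bits=0x0 at bit 2: 0x02
rsvd (1b) val=0 bits=0x0 at bit 4: 0x02
bank (1b) val=0 bits=0x0 at bit 5: 0x02
ver (1b) val=0 bits=0x0 at bit 6: 0x02
id (1b) val=1 bits=0x1 at bit 7: 0x82
word = 0x82 → little-endian bytes:
  [0]=0x82

82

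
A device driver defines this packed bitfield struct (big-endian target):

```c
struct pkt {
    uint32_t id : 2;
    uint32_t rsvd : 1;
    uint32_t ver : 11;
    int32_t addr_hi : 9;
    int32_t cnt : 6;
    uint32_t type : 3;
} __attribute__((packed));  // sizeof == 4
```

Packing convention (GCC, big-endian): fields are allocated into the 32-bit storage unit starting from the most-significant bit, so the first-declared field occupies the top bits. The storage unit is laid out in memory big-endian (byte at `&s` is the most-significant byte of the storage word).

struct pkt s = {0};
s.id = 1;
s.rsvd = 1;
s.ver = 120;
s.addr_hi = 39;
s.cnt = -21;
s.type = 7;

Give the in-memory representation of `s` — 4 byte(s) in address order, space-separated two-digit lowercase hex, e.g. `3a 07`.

id (2b) val=1 bits=0x1 at bit 30: 0x40000000
rsvd (1b) val=1 bits=0x1 at bit 29: 0x60000000
ver (11b) val=120 bits=0x78 at bit 18: 0x61e00000
addr_hi (9b) val=39 bits=0x27 at bit 9: 0x61e04e00
cnt (6b) val=-21 bits=0x2b at bit 3: 0x61e04f58
type (3b) val=7 bits=0x7 at bit 0: 0x61e04f5f
word = 0x61e04f5f → big-endian bytes:
  [0]=0x61  [1]=0xe0  [2]=0x4f  [3]=0x5f

61 e0 4f 5f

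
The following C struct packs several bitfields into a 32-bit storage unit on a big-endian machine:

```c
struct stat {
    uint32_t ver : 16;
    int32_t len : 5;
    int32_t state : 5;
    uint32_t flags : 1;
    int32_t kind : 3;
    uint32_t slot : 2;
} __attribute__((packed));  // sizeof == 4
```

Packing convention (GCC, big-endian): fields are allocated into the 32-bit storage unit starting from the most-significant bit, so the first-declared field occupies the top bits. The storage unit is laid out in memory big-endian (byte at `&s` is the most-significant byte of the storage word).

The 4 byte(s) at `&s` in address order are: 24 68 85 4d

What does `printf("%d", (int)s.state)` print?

[0]=0x24 [1]=0x68 [2]=0x85 [3]=0x4d (big-endian) → word 0x2468854d
ver [16+:16] = (word>>16) & 0xffff = 9320
len [11+:5] = (word>>11) & 0x1f = 16
state [6+:5] = (word>>6) & 0x1f = 21  ←
flags [5+:1] = (word>>5) & 0x1 = 0
kind [2+:3] = (word>>2) & 0x7 = 3
slot [0+:2] = (word>>0) & 0x3 = 1
state signed 5b, MSB=1: 21 - 32 = -11

-11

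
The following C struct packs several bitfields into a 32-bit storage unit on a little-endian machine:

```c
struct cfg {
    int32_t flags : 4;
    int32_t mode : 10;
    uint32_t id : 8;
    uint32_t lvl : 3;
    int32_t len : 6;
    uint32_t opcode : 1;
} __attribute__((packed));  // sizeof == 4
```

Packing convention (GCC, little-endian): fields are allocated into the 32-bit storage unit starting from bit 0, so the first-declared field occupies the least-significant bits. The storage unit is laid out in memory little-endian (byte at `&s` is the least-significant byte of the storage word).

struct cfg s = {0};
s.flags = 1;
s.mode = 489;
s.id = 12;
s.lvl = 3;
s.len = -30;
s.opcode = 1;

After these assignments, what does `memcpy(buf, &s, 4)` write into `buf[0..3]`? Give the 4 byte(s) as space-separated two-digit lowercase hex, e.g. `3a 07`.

91 1e c3 c4

flags (4b) val=1 bits=0x1 at bit 0: 0x00000001
mode (10b) val=489 bits=0x1e9 at bit 4: 0x00001e91
id (8b) val=12 bits=0xc at bit 14: 0x00031e91
lvl (3b) val=3 bits=0x3 at bit 22: 0x00c31e91
len (6b) val=-30 bits=0x22 at bit 25: 0x44c31e91
opcode (1b) val=1 bits=0x1 at bit 31: 0xc4c31e91
word = 0xc4c31e91 → little-endian bytes:
  [0]=0x91  [1]=0x1e  [2]=0xc3  [3]=0xc4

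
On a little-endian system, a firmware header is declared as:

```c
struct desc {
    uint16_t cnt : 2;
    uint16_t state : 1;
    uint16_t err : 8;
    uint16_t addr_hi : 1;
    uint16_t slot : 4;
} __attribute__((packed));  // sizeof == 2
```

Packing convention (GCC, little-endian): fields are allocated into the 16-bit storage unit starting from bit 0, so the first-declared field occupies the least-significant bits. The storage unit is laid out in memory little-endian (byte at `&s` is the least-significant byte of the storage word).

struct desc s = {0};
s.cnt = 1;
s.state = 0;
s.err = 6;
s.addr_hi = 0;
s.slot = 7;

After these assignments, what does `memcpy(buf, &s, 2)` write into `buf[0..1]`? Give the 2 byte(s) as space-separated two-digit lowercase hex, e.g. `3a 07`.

31 70

[0+:2] cnt=1 & 0x3 = 0x1; word=0x0001
[2+:1] state=0 & 0x1 = 0x0; word=0x0001
[3+:8] err=6 & 0xff = 0x6; word=0x0031
[11+:1] addr_hi=0 & 0x1 = 0x0; word=0x0031
[12+:4] slot=7 & 0xf = 0x7; word=0x7031
word = 0x7031 → little-endian bytes:
  [0]=0x31  [1]=0x70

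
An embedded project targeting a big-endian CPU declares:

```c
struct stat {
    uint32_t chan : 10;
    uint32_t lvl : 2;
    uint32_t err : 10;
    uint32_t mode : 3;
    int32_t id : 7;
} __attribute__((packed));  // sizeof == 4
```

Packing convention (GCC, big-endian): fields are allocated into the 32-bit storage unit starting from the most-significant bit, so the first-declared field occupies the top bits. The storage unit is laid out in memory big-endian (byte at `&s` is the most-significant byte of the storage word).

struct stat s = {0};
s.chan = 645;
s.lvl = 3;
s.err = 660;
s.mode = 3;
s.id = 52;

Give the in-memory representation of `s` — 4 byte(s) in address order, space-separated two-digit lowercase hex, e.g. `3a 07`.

a1 7a 51 b4

chan:10 = 645 → 0x285 << 22 → word 0xa1400000
lvl:2 = 3 → 0x3 << 20 → word 0xa1700000
err:10 = 660 → 0x294 << 10 → word 0xa17a5000
mode:3 = 3 → 0x3 << 7 → word 0xa17a5180
id:7 = 52 → 0x34 << 0 → word 0xa17a51b4
word = 0xa17a51b4 → big-endian bytes:
  [0]=0xa1  [1]=0x7a  [2]=0x51  [3]=0xb4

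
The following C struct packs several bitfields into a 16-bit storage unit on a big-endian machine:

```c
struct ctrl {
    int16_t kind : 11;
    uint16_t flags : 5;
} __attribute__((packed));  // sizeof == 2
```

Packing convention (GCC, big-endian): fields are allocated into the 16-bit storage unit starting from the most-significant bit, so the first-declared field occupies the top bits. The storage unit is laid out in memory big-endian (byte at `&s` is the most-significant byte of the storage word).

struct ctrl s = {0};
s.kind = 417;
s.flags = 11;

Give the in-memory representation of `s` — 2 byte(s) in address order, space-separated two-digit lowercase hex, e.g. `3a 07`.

kind (11b) val=417 bits=0x1a1 at bit 5: 0x3420
flags (5b) val=11 bits=0xb at bit 0: 0x342b
word = 0x342b → big-endian bytes:
  [0]=0x34  [1]=0x2b

34 2b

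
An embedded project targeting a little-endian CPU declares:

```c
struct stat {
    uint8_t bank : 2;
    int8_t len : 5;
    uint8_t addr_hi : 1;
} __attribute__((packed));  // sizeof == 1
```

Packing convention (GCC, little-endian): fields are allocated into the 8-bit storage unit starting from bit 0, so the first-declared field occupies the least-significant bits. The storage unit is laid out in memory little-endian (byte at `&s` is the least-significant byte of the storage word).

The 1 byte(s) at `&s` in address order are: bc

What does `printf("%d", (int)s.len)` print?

[0]=0xbc (little-endian) → word 0xbc
bank [0+:2] = (word>>0) & 0x3 = 0
len [2+:5] = (word>>2) & 0x1f = 15  ←
addr_hi [7+:1] = (word>>7) & 0x1 = 1
len signed 5b, MSB=0: value = 15

15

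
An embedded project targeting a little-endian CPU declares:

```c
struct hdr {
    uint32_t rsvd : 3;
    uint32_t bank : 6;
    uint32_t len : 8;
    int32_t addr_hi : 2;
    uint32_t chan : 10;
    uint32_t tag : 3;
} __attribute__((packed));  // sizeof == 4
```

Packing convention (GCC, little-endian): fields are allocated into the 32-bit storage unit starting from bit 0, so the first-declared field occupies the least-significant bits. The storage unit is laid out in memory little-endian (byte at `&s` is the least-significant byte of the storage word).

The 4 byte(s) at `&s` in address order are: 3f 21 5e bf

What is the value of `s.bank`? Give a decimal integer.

39

[0]=0x3f [1]=0x21 [2]=0x5e [3]=0xbf (little-endian) → word 0xbf5e213f
rsvd [0+:3] = (word>>0) & 0x7 = 7
bank [3+:6] = (word>>3) & 0x3f = 39  ←
len [9+:8] = (word>>9) & 0xff = 16
addr_hi [17+:2] = (word>>17) & 0x3 = 3
chan [19+:10] = (word>>19) & 0x3ff = 1003
tag [29+:3] = (word>>29) & 0x7 = 5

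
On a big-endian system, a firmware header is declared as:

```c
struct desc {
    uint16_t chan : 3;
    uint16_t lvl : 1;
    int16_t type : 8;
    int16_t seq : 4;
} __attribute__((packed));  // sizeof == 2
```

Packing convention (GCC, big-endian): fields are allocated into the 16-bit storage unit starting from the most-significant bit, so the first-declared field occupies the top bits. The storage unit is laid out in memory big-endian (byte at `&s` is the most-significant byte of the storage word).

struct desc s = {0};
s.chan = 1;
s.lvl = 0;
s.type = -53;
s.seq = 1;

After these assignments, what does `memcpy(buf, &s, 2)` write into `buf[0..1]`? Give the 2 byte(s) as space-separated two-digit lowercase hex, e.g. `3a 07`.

2c b1

chan (3b) val=1 bits=0x1 at bit 13: 0x2000
lvl (1b) val=0 bits=0x0 at bit 12: 0x2000
type (8b) val=-53 bits=0xcb at bit 4: 0x2cb0
seq (4b) val=1 bits=0x1 at bit 0: 0x2cb1
word = 0x2cb1 → big-endian bytes:
  [0]=0x2c  [1]=0xb1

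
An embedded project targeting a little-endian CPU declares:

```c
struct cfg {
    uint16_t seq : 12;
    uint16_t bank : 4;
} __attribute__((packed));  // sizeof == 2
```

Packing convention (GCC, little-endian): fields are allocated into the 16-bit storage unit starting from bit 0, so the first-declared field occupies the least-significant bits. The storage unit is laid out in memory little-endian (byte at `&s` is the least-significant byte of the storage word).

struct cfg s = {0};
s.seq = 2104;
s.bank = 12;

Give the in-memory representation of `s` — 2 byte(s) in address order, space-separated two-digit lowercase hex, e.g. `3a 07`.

seq (12b) val=2104 bits=0x838 at bit 0: 0x0838
bank (4b) val=12 bits=0xc at bit 12: 0xc838
word = 0xc838 → little-endian bytes:
  [0]=0x38  [1]=0xc8

38 c8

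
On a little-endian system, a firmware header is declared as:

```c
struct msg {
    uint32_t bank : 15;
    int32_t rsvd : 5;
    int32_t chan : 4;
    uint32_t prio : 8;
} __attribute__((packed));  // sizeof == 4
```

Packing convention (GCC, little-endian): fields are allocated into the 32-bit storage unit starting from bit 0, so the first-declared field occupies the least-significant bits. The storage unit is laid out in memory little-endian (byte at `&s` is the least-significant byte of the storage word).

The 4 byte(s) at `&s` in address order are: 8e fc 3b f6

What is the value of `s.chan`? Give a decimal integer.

3

[0]=0x8e [1]=0xfc [2]=0x3b [3]=0xf6 (little-endian) → word 0xf63bfc8e
bank [0+:15] = (word>>0) & 0x7fff = 31886
rsvd [15+:5] = (word>>15) & 0x1f = 23
chan [20+:4] = (word>>20) & 0xf = 3  ←
prio [24+:8] = (word>>24) & 0xff = 246
chan signed 4b, MSB=0: value = 3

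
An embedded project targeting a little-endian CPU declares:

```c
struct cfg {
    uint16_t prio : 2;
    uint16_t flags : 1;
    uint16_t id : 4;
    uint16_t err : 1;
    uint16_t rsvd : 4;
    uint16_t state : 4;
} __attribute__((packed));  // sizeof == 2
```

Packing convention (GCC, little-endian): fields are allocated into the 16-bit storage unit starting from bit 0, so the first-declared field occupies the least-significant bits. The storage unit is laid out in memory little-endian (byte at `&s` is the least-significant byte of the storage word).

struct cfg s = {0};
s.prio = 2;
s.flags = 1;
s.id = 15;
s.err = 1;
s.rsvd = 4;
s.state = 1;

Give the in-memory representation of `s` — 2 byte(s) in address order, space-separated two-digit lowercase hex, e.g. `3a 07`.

[0+:2] prio=2 & 0x3 = 0x2; word=0x0002
[2+:1] flags=1 & 0x1 = 0x1; word=0x0006
[3+:4] id=15 & 0xf = 0xf; word=0x007e
[7+:1] err=1 & 0x1 = 0x1; word=0x00fe
[8+:4] rsvd=4 & 0xf = 0x4; word=0x04fe
[12+:4] state=1 & 0xf = 0x1; word=0x14fe
word = 0x14fe → little-endian bytes:
  [0]=0xfe  [1]=0x14

fe 14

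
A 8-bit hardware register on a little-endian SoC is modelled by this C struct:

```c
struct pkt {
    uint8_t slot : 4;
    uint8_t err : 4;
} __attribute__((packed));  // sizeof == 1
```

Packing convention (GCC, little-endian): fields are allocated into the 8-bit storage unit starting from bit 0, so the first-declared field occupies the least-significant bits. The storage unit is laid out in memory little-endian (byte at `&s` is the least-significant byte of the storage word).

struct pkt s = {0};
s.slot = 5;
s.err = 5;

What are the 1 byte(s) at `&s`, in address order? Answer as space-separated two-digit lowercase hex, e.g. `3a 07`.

[0+:4] slot=5 & 0xf = 0x5; word=0x05
[4+:4] err=5 & 0xf = 0x5; word=0x55
word = 0x55 → little-endian bytes:
  [0]=0x55

55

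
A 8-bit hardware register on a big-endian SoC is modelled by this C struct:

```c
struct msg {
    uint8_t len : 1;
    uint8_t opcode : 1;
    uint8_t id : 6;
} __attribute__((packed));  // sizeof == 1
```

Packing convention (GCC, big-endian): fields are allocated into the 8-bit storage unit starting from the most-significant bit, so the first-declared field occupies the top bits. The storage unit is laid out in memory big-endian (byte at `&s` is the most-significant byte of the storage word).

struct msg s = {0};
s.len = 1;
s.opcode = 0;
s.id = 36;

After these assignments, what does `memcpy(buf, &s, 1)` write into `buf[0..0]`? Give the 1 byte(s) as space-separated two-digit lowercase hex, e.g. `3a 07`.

a4

[7+:1] len=1 & 0x1 = 0x1; word=0x80
[6+:1] opcode=0 & 0x1 = 0x0; word=0x80
[0+:6] id=36 & 0x3f = 0x24; word=0xa4
word = 0xa4 → big-endian bytes:
  [0]=0xa4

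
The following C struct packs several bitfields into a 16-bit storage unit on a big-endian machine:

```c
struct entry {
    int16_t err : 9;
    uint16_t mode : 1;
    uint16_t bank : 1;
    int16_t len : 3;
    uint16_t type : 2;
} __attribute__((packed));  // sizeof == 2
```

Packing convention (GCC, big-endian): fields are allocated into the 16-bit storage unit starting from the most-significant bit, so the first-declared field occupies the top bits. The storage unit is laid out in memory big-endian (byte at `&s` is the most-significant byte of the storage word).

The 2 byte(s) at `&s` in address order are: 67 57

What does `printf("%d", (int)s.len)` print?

-3

[0]=0x67 [1]=0x57 (big-endian) → word 0x6757
err:9 @ bit 7 → (0x6757>>7)&0x1ff = 0xce
mode:1 @ bit 6 → (0x6757>>6)&0x1 = 0x1
bank:1 @ bit 5 → (0x6757>>5)&0x1 = 0x0
len:3 @ bit 2 → (0x6757>>2)&0x7 = 0x5  ←
type:2 @ bit 0 → (0x6757>>0)&0x3 = 0x3
len signed 3b, MSB=1: 5 - 8 = -3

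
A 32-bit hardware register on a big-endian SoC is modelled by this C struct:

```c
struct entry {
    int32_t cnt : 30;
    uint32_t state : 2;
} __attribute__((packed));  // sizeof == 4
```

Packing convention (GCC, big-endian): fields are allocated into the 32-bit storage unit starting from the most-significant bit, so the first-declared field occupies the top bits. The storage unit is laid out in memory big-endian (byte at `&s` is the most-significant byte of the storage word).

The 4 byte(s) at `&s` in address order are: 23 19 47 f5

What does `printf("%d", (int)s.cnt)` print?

147214845

[0]=0x23 [1]=0x19 [2]=0x47 [3]=0xf5 (big-endian) → word 0x231947f5
cnt [2+:30] = (word>>2) & 0x3fffffff = 147214845  ←
state [0+:2] = (word>>0) & 0x3 = 1
cnt signed 30b, MSB=0: value = 147214845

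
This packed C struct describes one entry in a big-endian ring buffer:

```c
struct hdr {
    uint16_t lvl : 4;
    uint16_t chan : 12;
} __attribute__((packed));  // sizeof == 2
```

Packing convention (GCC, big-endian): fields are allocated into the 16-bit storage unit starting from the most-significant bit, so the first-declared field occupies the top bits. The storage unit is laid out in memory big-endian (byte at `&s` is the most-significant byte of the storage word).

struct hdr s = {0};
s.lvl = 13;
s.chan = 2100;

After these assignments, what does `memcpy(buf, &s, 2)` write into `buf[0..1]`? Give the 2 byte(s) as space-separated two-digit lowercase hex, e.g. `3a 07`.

lvl (4b) val=13 bits=0xd at bit 12: 0xd000
chan (12b) val=2100 bits=0x834 at bit 0: 0xd834
word = 0xd834 → big-endian bytes:
  [0]=0xd8  [1]=0x34

d8 34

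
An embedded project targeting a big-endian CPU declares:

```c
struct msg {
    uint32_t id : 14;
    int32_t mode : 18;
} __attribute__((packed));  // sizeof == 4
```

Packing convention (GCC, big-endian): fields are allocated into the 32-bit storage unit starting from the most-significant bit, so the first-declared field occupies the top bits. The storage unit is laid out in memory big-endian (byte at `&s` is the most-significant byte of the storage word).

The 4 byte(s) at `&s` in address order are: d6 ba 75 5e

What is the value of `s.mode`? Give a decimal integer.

[0]=0xd6 [1]=0xba [2]=0x75 [3]=0x5e (big-endian) → word 0xd6ba755e
id:14 @ bit 18 → (0xd6ba755e>>18)&0x3fff = 0x35ae
mode:18 @ bit 0 → (0xd6ba755e>>0)&0x3ffff = 0x2755e  ←
mode signed 18b, MSB=1: 161118 - 262144 = -101026

-101026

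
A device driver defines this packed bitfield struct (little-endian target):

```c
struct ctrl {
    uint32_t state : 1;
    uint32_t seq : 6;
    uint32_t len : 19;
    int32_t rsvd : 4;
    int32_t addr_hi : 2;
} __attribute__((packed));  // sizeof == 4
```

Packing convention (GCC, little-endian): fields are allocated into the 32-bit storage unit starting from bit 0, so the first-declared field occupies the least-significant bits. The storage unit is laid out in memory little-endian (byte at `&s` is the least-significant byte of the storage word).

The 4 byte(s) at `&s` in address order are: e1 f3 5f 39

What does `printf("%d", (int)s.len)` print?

[0]=0xe1 [1]=0xf3 [2]=0x5f [3]=0x39 (little-endian) → word 0x395ff3e1
state [0+:1] = (word>>0) & 0x1 = 1
seq [1+:6] = (word>>1) & 0x3f = 48
len [7+:19] = (word>>7) & 0x7ffff = 180199  ←
rsvd [26+:4] = (word>>26) & 0xf = 14
addr_hi [30+:2] = (word>>30) & 0x3 = 0

180199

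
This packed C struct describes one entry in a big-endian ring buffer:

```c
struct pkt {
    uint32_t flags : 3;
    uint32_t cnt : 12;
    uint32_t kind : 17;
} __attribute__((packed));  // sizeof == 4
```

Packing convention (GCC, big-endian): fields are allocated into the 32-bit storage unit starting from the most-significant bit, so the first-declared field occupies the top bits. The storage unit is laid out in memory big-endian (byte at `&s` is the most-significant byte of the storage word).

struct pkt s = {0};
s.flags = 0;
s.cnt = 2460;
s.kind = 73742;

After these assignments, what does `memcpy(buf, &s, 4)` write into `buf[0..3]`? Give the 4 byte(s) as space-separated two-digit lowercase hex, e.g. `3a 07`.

13 39 20 0e

[29+:3] flags=0 & 0x7 = 0x0; word=0x00000000
[17+:12] cnt=2460 & 0xfff = 0x99c; word=0x13380000
[0+:17] kind=73742 & 0x1ffff = 0x1200e; word=0x1339200e
word = 0x1339200e → big-endian bytes:
  [0]=0x13  [1]=0x39  [2]=0x20  [3]=0x0e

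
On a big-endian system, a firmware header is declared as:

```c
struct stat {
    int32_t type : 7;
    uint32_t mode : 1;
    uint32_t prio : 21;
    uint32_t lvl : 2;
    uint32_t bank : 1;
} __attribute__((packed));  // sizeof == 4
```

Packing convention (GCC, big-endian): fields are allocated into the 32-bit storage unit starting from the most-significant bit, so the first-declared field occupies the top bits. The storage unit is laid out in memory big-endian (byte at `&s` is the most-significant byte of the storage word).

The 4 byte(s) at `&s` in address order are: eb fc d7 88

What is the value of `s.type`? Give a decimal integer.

[0]=0xeb [1]=0xfc [2]=0xd7 [3]=0x88 (big-endian) → word 0xebfcd788
type:7 @ bit 25 → (0xebfcd788>>25)&0x7f = 0x75  ←
mode:1 @ bit 24 → (0xebfcd788>>24)&0x1 = 0x1
prio:21 @ bit 3 → (0xebfcd788>>3)&0x1fffff = 0x1f9af1
lvl:2 @ bit 1 → (0xebfcd788>>1)&0x3 = 0x0
bank:1 @ bit 0 → (0xebfcd788>>0)&0x1 = 0x0
type signed 7b, MSB=1: 117 - 128 = -11

-11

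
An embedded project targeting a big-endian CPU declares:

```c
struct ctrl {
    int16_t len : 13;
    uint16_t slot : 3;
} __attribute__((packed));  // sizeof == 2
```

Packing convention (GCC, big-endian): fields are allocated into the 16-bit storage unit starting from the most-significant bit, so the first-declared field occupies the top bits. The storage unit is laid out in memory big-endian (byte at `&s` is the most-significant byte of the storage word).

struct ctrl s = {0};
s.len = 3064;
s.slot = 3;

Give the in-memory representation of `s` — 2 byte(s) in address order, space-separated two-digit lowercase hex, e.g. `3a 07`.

len (13b) val=3064 bits=0xbf8 at bit 3: 0x5fc0
slot (3b) val=3 bits=0x3 at bit 0: 0x5fc3
word = 0x5fc3 → big-endian bytes:
  [0]=0x5f  [1]=0xc3

5f c3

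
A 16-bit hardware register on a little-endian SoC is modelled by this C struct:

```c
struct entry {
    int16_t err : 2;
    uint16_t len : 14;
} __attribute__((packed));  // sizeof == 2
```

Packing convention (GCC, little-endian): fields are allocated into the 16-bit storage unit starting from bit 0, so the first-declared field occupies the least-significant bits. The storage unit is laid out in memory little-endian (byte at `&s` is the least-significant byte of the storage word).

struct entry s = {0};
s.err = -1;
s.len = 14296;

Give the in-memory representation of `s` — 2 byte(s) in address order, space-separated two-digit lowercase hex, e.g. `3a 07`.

63 df

err (2b) val=-1 bits=0x3 at bit 0: 0x0003
len (14b) val=14296 bits=0x37d8 at bit 2: 0xdf63
word = 0xdf63 → little-endian bytes:
  [0]=0x63  [1]=0xdf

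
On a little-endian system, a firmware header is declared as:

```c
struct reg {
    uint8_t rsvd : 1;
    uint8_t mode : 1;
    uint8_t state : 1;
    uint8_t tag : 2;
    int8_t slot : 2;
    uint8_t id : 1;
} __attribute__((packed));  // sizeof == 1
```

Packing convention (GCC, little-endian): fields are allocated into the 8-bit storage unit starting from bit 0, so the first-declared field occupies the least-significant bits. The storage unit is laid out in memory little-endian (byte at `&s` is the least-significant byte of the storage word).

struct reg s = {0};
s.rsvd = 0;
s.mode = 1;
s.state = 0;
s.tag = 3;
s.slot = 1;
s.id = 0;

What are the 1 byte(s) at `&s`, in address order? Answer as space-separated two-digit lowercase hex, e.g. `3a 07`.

3a

rsvd (1b) val=0 bits=0x0 at bit 0: 0x00
mode (1b) val=1 bits=0x1 at bit 1: 0x02
state (1b) val=0 bits=0x0 at bit 2: 0x02
tag (2b) val=3 bits=0x3 at bit 3: 0x1a
slot (2b) val=1 bits=0x1 at bit 5: 0x3a
id (1b) val=0 bits=0x0 at bit 7: 0x3a
word = 0x3a → little-endian bytes:
  [0]=0x3a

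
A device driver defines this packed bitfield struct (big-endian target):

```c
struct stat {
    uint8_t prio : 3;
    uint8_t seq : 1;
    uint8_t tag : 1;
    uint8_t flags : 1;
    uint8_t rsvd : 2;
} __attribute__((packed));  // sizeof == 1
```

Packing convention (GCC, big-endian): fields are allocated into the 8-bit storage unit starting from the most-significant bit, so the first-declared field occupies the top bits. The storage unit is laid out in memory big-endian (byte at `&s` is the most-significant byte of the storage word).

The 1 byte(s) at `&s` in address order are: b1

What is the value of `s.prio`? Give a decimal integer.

5

[0]=0xb1 (big-endian) → word 0xb1
prio:3 @ bit 5 → (0xb1>>5)&0x7 = 0x5  ←
seq:1 @ bit 4 → (0xb1>>4)&0x1 = 0x1
tag:1 @ bit 3 → (0xb1>>3)&0x1 = 0x0
flags:1 @ bit 2 → (0xb1>>2)&0x1 = 0x0
rsvd:2 @ bit 0 → (0xb1>>0)&0x3 = 0x1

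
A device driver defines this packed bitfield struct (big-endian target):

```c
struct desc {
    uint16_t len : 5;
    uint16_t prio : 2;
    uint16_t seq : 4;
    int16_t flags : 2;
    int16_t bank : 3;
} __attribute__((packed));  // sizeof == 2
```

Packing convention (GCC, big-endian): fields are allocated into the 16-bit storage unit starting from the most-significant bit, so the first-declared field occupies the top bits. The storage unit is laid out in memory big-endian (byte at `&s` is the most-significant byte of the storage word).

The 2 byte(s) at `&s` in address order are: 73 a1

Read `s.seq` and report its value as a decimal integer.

13

[0]=0x73 [1]=0xa1 (big-endian) → word 0x73a1
len [11+:5] = (word>>11) & 0x1f = 14
prio [9+:2] = (word>>9) & 0x3 = 1
seq [5+:4] = (word>>5) & 0xf = 13  ←
flags [3+:2] = (word>>3) & 0x3 = 0
bank [0+:3] = (word>>0) & 0x7 = 1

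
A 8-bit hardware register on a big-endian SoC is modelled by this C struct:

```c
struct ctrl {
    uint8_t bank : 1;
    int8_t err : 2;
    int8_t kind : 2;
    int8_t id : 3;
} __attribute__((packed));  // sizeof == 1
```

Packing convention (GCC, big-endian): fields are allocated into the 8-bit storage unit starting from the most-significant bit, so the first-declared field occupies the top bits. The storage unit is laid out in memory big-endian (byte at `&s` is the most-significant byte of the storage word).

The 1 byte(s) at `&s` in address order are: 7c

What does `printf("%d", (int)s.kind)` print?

[0]=0x7c (big-endian) → word 0x7c
bank [7+:1] = (word>>7) & 0x1 = 0
err [5+:2] = (word>>5) & 0x3 = 3
kind [3+:2] = (word>>3) & 0x3 = 3  ←
id [0+:3] = (word>>0) & 0x7 = 4
kind signed 2b, MSB=1: 3 - 4 = -1

-1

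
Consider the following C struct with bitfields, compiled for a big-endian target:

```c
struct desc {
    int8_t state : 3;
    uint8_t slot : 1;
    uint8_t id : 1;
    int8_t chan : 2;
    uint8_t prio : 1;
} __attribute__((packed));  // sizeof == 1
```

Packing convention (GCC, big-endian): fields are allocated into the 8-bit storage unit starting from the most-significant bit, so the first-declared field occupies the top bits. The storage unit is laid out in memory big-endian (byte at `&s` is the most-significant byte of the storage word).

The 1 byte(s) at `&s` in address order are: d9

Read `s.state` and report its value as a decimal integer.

[0]=0xd9 (big-endian) → word 0xd9
state:3 @ bit 5 → (0xd9>>5)&0x7 = 0x6  ←
slot:1 @ bit 4 → (0xd9>>4)&0x1 = 0x1
id:1 @ bit 3 → (0xd9>>3)&0x1 = 0x1
chan:2 @ bit 1 → (0xd9>>1)&0x3 = 0x0
prio:1 @ bit 0 → (0xd9>>0)&0x1 = 0x1
state signed 3b, MSB=1: 6 - 8 = -2

-2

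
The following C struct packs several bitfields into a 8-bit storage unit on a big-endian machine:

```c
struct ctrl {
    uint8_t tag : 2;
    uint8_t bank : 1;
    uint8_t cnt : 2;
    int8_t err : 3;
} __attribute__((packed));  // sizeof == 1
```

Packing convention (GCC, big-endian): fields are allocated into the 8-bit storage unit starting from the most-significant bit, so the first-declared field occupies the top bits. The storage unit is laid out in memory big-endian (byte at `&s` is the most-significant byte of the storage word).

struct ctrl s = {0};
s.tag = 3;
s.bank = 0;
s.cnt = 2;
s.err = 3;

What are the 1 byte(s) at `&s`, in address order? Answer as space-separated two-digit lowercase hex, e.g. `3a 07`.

d3

[6+:2] tag=3 & 0x3 = 0x3; word=0xc0
[5+:1] bank=0 & 0x1 = 0x0; word=0xc0
[3+:2] cnt=2 & 0x3 = 0x2; word=0xd0
[0+:3] err=3 & 0x7 = 0x3; word=0xd3
word = 0xd3 → big-endian bytes:
  [0]=0xd3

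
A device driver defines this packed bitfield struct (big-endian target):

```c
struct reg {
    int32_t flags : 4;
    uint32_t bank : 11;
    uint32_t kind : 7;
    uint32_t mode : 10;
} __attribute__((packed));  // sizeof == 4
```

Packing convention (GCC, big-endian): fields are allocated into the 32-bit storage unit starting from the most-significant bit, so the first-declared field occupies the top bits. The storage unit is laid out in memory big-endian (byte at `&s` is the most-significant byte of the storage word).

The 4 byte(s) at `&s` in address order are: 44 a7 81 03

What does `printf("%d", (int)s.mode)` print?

[0]=0x44 [1]=0xa7 [2]=0x81 [3]=0x03 (big-endian) → word 0x44a78103
flags [28+:4] = (word>>28) & 0xf = 4
bank [17+:11] = (word>>17) & 0x7ff = 595
kind [10+:7] = (word>>10) & 0x7f = 96
mode [0+:10] = (word>>0) & 0x3ff = 259  ←

259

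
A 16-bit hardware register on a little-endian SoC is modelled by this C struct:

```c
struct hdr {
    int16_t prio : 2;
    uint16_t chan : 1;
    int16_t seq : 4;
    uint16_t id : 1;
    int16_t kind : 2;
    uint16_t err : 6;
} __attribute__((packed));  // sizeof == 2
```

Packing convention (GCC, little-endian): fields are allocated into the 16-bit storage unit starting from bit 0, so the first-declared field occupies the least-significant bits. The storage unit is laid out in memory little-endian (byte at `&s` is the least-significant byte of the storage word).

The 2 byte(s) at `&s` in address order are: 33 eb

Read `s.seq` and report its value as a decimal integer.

6

[0]=0x33 [1]=0xeb (little-endian) → word 0xeb33
prio [0+:2] = (word>>0) & 0x3 = 3
chan [2+:1] = (word>>2) & 0x1 = 0
seq [3+:4] = (word>>3) & 0xf = 6  ←
id [7+:1] = (word>>7) & 0x1 = 0
kind [8+:2] = (word>>8) & 0x3 = 3
err [10+:6] = (word>>10) & 0x3f = 58
seq signed 4b, MSB=0: value = 6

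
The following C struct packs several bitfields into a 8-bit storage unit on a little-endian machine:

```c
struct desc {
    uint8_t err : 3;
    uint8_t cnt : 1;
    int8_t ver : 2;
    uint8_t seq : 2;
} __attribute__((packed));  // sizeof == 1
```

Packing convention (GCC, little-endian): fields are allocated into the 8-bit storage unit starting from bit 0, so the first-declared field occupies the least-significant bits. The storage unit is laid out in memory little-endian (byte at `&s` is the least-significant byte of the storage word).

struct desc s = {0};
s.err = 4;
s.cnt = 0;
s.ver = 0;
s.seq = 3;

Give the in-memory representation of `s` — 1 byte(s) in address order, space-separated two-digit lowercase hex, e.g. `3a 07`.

err:3 = 4 → 0x4 << 0 → word 0x04
cnt:1 = 0 → 0x0 << 3 → word 0x04
ver:2 = 0 → 0x0 << 4 → word 0x04
seq:2 = 3 → 0x3 << 6 → word 0xc4
word = 0xc4 → little-endian bytes:
  [0]=0xc4

c4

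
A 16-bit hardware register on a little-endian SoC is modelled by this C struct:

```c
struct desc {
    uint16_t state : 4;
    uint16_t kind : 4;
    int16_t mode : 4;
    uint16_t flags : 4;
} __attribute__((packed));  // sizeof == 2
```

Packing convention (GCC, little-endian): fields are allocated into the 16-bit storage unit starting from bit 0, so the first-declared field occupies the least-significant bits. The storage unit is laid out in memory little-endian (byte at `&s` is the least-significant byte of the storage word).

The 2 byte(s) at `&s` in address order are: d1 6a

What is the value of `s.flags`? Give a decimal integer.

[0]=0xd1 [1]=0x6a (little-endian) → word 0x6ad1
state:4 @ bit 0 → (0x6ad1>>0)&0xf = 0x1
kind:4 @ bit 4 → (0x6ad1>>4)&0xf = 0xd
mode:4 @ bit 8 → (0x6ad1>>8)&0xf = 0xa
flags:4 @ bit 12 → (0x6ad1>>12)&0xf = 0x6  ←

6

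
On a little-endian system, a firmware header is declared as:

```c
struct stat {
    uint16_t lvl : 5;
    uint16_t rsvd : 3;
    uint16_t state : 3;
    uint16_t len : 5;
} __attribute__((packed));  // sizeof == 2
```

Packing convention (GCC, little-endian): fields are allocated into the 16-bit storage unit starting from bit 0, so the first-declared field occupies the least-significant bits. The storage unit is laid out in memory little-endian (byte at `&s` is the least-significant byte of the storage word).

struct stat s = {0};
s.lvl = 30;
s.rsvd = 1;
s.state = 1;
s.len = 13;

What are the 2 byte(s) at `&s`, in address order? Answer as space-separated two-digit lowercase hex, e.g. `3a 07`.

3e 69

[0+:5] lvl=30 & 0x1f = 0x1e; word=0x001e
[5+:3] rsvd=1 & 0x7 = 0x1; word=0x003e
[8+:3] state=1 & 0x7 = 0x1; word=0x013e
[11+:5] len=13 & 0x1f = 0xd; word=0x693e
word = 0x693e → little-endian bytes:
  [0]=0x3e  [1]=0x69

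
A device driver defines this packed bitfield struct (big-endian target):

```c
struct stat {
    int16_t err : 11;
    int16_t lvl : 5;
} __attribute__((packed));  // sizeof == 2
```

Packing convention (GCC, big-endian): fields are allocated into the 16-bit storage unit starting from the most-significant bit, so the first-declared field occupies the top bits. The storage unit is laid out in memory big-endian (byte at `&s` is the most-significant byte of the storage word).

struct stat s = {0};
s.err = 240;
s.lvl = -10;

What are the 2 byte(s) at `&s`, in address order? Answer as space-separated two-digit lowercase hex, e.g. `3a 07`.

1e 16

[5+:11] err=240 & 0x7ff = 0xf0; word=0x1e00
[0+:5] lvl=-10 & 0x1f = 0x16; word=0x1e16
word = 0x1e16 → big-endian bytes:
  [0]=0x1e  [1]=0x16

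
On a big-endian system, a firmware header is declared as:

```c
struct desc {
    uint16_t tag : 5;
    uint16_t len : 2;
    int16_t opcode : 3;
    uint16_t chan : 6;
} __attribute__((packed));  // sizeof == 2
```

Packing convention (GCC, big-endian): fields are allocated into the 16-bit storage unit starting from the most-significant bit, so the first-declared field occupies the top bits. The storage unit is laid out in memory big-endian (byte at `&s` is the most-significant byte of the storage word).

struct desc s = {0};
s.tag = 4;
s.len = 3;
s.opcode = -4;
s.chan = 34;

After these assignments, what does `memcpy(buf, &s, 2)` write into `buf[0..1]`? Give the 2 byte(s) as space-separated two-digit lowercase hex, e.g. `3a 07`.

27 22

[11+:5] tag=4 & 0x1f = 0x4; word=0x2000
[9+:2] len=3 & 0x3 = 0x3; word=0x2600
[6+:3] opcode=-4 & 0x7 = 0x4; word=0x2700
[0+:6] chan=34 & 0x3f = 0x22; word=0x2722
word = 0x2722 → big-endian bytes:
  [0]=0x27  [1]=0x22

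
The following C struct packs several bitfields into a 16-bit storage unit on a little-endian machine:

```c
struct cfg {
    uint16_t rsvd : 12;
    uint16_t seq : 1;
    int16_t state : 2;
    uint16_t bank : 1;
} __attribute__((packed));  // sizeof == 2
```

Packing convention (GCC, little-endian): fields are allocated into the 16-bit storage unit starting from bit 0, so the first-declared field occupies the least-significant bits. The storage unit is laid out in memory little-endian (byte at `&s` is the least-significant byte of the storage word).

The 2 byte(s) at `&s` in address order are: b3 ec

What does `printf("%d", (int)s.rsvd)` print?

3251

[0]=0xb3 [1]=0xec (little-endian) → word 0xecb3
rsvd [0+:12] = (word>>0) & 0xfff = 3251  ←
seq [12+:1] = (word>>12) & 0x1 = 0
state [13+:2] = (word>>13) & 0x3 = 3
bank [15+:1] = (word>>15) & 0x1 = 1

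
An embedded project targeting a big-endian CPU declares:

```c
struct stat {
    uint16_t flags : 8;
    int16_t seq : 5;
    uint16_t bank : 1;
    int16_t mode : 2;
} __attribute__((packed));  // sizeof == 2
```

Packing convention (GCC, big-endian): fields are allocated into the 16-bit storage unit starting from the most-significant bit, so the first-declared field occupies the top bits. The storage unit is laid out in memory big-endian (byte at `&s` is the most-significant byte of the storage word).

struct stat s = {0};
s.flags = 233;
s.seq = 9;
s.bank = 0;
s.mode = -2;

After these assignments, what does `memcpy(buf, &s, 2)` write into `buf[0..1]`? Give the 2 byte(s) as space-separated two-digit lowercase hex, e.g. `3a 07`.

flags:8 = 233 → 0xe9 << 8 → word 0xe900
seq:5 = 9 → 0x9 << 3 → word 0xe948
bank:1 = 0 → 0x0 << 2 → word 0xe948
mode:2 = -2 → 0x2 << 0 → word 0xe94a
word = 0xe94a → big-endian bytes:
  [0]=0xe9  [1]=0x4a

e9 4a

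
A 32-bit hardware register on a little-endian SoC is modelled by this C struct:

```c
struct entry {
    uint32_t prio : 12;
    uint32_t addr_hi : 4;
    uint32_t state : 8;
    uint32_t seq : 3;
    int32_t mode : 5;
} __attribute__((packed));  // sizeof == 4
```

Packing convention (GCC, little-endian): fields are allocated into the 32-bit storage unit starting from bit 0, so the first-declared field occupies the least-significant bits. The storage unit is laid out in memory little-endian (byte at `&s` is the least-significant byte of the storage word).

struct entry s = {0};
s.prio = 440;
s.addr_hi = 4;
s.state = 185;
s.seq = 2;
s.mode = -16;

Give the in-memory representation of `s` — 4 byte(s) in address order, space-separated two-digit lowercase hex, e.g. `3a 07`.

prio (12b) val=440 bits=0x1b8 at bit 0: 0x000001b8
addr_hi (4b) val=4 bits=0x4 at bit 12: 0x000041b8
state (8b) val=185 bits=0xb9 at bit 16: 0x00b941b8
seq (3b) val=2 bits=0x2 at bit 24: 0x02b941b8
mode (5b) val=-16 bits=0x10 at bit 27: 0x82b941b8
word = 0x82b941b8 → little-endian bytes:
  [0]=0xb8  [1]=0x41  [2]=0xb9  [3]=0x82

b8 41 b9 82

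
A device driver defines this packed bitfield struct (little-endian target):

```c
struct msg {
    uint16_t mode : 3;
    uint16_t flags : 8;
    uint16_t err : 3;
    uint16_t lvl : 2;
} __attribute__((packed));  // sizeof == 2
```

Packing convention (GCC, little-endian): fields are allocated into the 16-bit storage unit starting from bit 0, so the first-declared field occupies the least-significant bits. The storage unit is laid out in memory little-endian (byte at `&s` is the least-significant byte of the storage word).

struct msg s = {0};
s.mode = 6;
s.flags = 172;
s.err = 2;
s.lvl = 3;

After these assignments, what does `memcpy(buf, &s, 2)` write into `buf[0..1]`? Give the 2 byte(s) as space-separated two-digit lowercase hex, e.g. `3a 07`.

mode (3b) val=6 bits=0x6 at bit 0: 0x0006
flags (8b) val=172 bits=0xac at bit 3: 0x0566
err (3b) val=2 bits=0x2 at bit 11: 0x1566
lvl (2b) val=3 bits=0x3 at bit 14: 0xd566
word = 0xd566 → little-endian bytes:
  [0]=0x66  [1]=0xd5

66 d5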